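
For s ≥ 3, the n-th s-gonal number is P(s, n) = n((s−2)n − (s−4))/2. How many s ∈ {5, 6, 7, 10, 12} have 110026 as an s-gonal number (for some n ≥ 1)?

s = 5: P(5, 271) = 110026. ✓
s = 6: P(6, 234) = 109278 and P(6, 235) = 110215; 110026 is not s-gonal.
s = 7: P(7, 210) = 109935 and P(7, 211) = 110986; 110026 is not s-gonal.
s = 10: P(10, 166) = 109726 and P(10, 167) = 111055; 110026 is not s-gonal.
s = 12: P(12, 148) = 108928 and P(12, 149) = 110409; 110026 is not s-gonal.
Hits: s ∈ {5} → 1.

1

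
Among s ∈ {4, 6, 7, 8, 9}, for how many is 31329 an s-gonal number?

s = 4: P(4, 177) = 31329. ✓
s = 6: P(6, 125) = 31125 and P(6, 126) = 31626; 31329 is not s-gonal.
s = 7: P(7, 112) = 31192 and P(7, 113) = 31753; 31329 is not s-gonal.
s = 8: P(8, 102) = 31008 and P(8, 103) = 31621; 31329 is not s-gonal.
s = 9: P(9, 94) = 30691 and P(9, 95) = 31350; 31329 is not s-gonal.
Hits: s ∈ {4} → 1.

1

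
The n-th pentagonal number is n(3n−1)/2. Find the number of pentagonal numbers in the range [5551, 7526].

11

The n-th pentagonal number is n(3n−1)/2.
Smallest index with value ≥ 5551: n = 61 (giving 5551).
Largest index with value ≤ 7526: n = 71 (giving 7526).
Indices 61 through 71: 11 terms.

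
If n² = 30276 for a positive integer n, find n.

We need n² = 30276, so n = √30276 = 174.

174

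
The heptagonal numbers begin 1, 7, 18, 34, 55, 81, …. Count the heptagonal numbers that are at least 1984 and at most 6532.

23

The n-th heptagonal number is n(5n−3)/2.
Smallest index with value ≥ 1984: n = 29 (giving 2059).
Largest index with value ≤ 6532: n = 51 (giving 6426).
Indices 29 through 51: 23 terms.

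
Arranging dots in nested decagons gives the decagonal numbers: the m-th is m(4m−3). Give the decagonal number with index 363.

363·(4·363 − 3) = 363·1449 = 525987.

525987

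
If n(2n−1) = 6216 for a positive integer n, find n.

Set n(2n−1) = 6216, giving 2n² − n − 6216 = 0.
The discriminant is 1 + 8·6216 = 49729, and √49729 = 223.
So n = (1 + 223) / 4 = 224/4 = 56.

56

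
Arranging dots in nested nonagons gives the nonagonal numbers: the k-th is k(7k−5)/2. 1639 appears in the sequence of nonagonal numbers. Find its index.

Set n(7n−5)/2 = 1639, giving 7n² − 5n − 3278 = 0.
The discriminant is 25 + 56·1639 = 91809, and √91809 = 303.
So n = (5 + 303) / 14 = 308/14 = 22.
Check: 22·(7·22 − 5)/2 = 1639. ✓

22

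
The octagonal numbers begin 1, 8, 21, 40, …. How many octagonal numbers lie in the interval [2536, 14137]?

39

The n-th octagonal number is n(3n−2).
Smallest index with value ≥ 2536: n = 30 (giving 2640).
Largest index with value ≤ 14137: n = 68 (giving 13736).
Indices 30 through 68: 39 terms.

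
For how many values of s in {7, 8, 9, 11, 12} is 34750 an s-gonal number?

s = 7: P(7, 118) = 34633 and P(7, 119) = 35224; 34750 is not s-gonal.
s = 8: P(8, 107) = 34133 and P(8, 108) = 34776; 34750 is not s-gonal.
s = 9: P(9, 100) = 34750. ✓
s = 11: P(11, 88) = 34540 and P(11, 89) = 35333; 34750 is not s-gonal.
s = 12: P(12, 83) = 34113 and P(12, 84) = 34944; 34750 is not s-gonal.
Hits: s ∈ {9} → 1.

1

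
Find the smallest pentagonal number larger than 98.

117

Solve n(3n−1)/2 > 98 for integer n.
The largest n with value ≤ 98 is 8 (since 92 ≤ 98 < 117), so the first above is n = 9, value 117.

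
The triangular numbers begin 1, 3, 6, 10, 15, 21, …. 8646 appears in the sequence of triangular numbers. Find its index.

131

Set n(n+1)/2 = 8646, giving n² + n − 17292 = 0.
The discriminant is 1 + 8·8646 = 69169, and √69169 = 263.
So n = (-1 + 263) / 2 = 262/2 = 131.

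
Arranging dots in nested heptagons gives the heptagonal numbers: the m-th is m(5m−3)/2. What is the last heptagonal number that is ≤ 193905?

Solve n(5n−3)/2 ≤ 193905 for integer n.
n = 278 gives 192793 ≤ 193905, while n = 279 gives 194184 > 193905; so the answer is 192793.

192793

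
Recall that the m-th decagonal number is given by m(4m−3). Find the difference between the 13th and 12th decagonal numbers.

Consecutive decagonal numbers differ by 8n − 7: here 8·13 − 7 = 97.

97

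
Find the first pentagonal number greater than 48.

51

Solve n(3n−1)/2 > 48 for integer n.
The largest n with value ≤ 48 is 5 (since 35 ≤ 48 < 51), so the first above is n = 6, value 51.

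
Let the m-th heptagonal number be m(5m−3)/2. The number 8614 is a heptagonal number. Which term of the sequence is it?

Set n(5n−3)/2 = 8614, giving 5n² − 3n − 17228 = 0.
The discriminant is 9 + 40·8614 = 344569, and √344569 = 587.
So n = (3 + 587) / 10 = 590/10 = 59.
Check: 59·(5·59 − 3)/2 = 8614. ✓

59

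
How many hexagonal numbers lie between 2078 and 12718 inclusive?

47

The n-th hexagonal number is n(2n−1).
Smallest index with value ≥ 2078: n = 33 (giving 2145).
Largest index with value ≤ 12718: n = 79 (giving 12403).
Indices 33 through 79: 47 terms.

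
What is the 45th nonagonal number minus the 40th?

1475

45·(7·45 − 5)/2 = 6975 and 40·(7·40 − 5)/2 = 5500.
Difference: 6975 − 5500 = 1475.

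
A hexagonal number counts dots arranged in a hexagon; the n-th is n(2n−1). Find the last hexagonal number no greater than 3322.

3321

Solve n(2n−1) ≤ 3322 for integer n.
n = 41 gives 3321 ≤ 3322, while n = 42 gives 3486 > 3322; so the answer is 3321.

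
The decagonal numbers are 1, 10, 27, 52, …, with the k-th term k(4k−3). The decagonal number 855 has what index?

15

Set n(4n−3) = 855, giving 4n² − 3n − 855 = 0.
The discriminant is 9 + 16·855 = 13689, and √13689 = 117.
So n = (3 + 117) / 8 = 120/8 = 15.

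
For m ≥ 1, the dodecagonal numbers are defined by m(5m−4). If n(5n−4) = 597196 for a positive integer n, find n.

346

Set n(5n−4) = 597196, giving 5n² − 4n − 597196 = 0.
So n = (4 + 3456) / 10 = 3460/10 = 346.
Check: 346·(5·346 − 4) = 597196. ✓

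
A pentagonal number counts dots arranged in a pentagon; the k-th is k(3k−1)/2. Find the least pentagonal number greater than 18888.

Solve n(3n−1)/2 > 18888 for integer n.
The largest n with value ≤ 18888 is 112 (since 18760 ≤ 18888 < 19097), so the first above is n = 113, value 19097.

19097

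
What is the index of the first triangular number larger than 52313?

323

Solve n(n+1)/2 > 52313 for integer n.
The largest n with value ≤ 52313 is 322 (since 52003 ≤ 52313 < 52326), so the first above is n = 323, value 52326.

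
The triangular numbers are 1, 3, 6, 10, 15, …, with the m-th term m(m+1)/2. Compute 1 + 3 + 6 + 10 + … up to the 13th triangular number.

455

Σ i(i+1)/2 = (Σi² + Σi) / 2 over i = 1..13.
Σi = 91 and Σi² = 819.
(1·819 + 1·91) / 2 = 910/2 = 455.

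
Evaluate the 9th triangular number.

The 9th triangular number is n(n+1)/2 with n = 9.
9·10/2 = 90/2 = 45.

45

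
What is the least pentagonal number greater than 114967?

Solve n(3n−1)/2 > 114967 for integer n.
The largest n with value ≤ 114967 is 277 (since 114955 ≤ 114967 < 115787), so the first above is n = 278, value 115787.

115787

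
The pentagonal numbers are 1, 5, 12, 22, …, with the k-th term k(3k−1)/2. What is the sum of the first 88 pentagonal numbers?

Σ i(3i−1)/2 = (3Σi² − Σi) / 2 over i = 1..88.
Σi = 3916 and Σi² = 231044.
(3·231044 − 1·3916) / 2 = 689216/2 = 344608.

344608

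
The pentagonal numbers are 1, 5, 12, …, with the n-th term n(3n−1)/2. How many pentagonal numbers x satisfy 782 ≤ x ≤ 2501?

The n-th pentagonal number is n(3n−1)/2.
Smallest index with value ≥ 782: n = 23 (giving 782).
Largest index with value ≤ 2501: n = 41 (giving 2501).
Indices 23 through 41: 19 terms.

19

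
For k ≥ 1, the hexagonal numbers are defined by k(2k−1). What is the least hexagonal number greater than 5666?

Solve n(2n−1) > 5666 for integer n.
The largest n with value ≤ 5666 is 53 (since 5565 ≤ 5666 < 5778), so the first above is n = 54, value 5778.

5778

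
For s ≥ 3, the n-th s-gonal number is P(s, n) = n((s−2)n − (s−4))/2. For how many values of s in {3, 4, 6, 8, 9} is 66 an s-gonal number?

s = 3: P(3, 11) = 66. ✓
s = 4: P(4, 8) = 64 and P(4, 9) = 81; 66 is not s-gonal.
s = 6: P(6, 6) = 66. ✓
s = 8: P(8, 5) = 65 and P(8, 6) = 96; 66 is not s-gonal.
s = 9: P(9, 4) = 46 and P(9, 5) = 75; 66 is not s-gonal.
Hits: s ∈ {3, 6} → 2.

2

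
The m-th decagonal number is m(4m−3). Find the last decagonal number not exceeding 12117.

11935

Solve n(4n−3) ≤ 12117 for integer n.
n = 55 gives 11935 ≤ 12117, while n = 56 gives 12376 > 12117; so the answer is 11935.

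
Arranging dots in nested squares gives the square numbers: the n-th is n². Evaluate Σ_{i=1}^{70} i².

116795

Σ_{i=1}^{70} i² = 70·71·141/6 = 116795.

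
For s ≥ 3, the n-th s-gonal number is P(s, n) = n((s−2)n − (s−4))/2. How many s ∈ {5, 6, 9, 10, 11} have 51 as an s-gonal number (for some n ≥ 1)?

s = 5: P(5, 6) = 51. ✓
s = 6: P(6, 5) = 45 and P(6, 6) = 66; 51 is not s-gonal.
s = 9: P(9, 4) = 46 and P(9, 5) = 75; 51 is not s-gonal.
s = 10: P(10, 3) = 27 and P(10, 4) = 52; 51 is not s-gonal.
s = 11: P(11, 3) = 30 and P(11, 4) = 58; 51 is not s-gonal.
Hits: s ∈ {5} → 1.

1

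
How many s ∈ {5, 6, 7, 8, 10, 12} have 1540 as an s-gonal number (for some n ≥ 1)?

s = 5: P(5, 32) = 1520 and P(5, 33) = 1617; 1540 is not s-gonal.
s = 6: P(6, 28) = 1540. ✓
s = 7: P(7, 25) = 1525 and P(7, 26) = 1651; 1540 is not s-gonal.
s = 8: P(8, 22) = 1408 and P(8, 23) = 1541; 1540 is not s-gonal.
s = 10: P(10, 20) = 1540. ✓
s = 12: P(12, 17) = 1377 and P(12, 18) = 1548; 1540 is not s-gonal.
Hits: s ∈ {6, 10} → 2.

2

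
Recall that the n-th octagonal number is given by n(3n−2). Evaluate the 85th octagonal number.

The 85th octagonal number is n(3n−2) with n = 85.
85·(3·85 − 2) = 85·253 = 21505.

21505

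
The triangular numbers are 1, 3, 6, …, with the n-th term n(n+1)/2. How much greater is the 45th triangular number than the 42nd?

45·46/2 = 1035 and 42·43/2 = 903.
Difference: 1035 − 903 = 132.

132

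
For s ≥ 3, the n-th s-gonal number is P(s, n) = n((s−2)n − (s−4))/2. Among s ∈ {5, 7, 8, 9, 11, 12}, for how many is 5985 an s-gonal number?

s = 5: P(5, 63) = 5922 and P(5, 64) = 6112; 5985 is not s-gonal.
s = 7: P(7, 49) = 5929 and P(7, 50) = 6175; 5985 is not s-gonal.
s = 8: P(8, 45) = 5985. ✓
s = 9: P(9, 41) = 5781 and P(9, 42) = 6069; 5985 is not s-gonal.
s = 11: P(11, 36) = 5706 and P(11, 37) = 6031; 5985 is not s-gonal.
s = 12: P(12, 35) = 5985. ✓
Hits: s ∈ {8, 12} → 2.

2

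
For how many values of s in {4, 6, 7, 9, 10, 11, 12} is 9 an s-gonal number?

s = 4: P(4, 3) = 9. ✓
s = 6: P(6, 2) = 6 and P(6, 3) = 15; 9 is not s-gonal.
s = 7: P(7, 2) = 7 and P(7, 3) = 18; 9 is not s-gonal.
s = 9: P(9, 2) = 9. ✓
s = 10: P(10, 1) = 1 and P(10, 2) = 10; 9 is not s-gonal.
s = 11: P(11, 1) = 1 and P(11, 2) = 11; 9 is not s-gonal.
s = 12: P(12, 1) = 1 and P(12, 2) = 12; 9 is not s-gonal.
Hits: s ∈ {4, 9} → 2.

2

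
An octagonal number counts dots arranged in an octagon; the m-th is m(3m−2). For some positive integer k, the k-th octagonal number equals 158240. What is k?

Set n(3n−2) = 158240, giving 3n² − 2n − 158240 = 0.
So n = (2 + 1378) / 6 = 1380/6 = 230.
Check: 230·(3·230 − 2) = 158240. ✓

230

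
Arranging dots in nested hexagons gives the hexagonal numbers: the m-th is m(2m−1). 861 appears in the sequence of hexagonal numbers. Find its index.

Set n(2n−1) = 861, giving 2n² − n − 861 = 0.
The discriminant is 1 + 8·861 = 6889, and √6889 = 83.
So n = (1 + 83) / 4 = 84/4 = 21.

21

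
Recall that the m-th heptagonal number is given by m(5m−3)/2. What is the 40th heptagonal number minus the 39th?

Consecutive heptagonal numbers differ by 5n − 4: here 5·40 − 4 = 196.

196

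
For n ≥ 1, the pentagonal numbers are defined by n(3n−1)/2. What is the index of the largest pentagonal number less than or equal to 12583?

91

Solve n(3n−1)/2 ≤ 12583 for integer n.
n = 91 gives 12376 ≤ 12583, while n = 92 gives 12650 > 12583; so the answer is index 91.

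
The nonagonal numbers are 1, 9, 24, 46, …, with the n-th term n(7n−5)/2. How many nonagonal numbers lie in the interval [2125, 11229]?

The n-th nonagonal number is n(7n−5)/2.
Smallest index with value ≥ 2125: n = 25 (giving 2125).
Largest index with value ≤ 11229: n = 57 (giving 11229).
Indices 25 through 57: 33 terms.

33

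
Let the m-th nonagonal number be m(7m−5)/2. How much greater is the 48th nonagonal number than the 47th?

330

Consecutive nonagonal numbers differ by 7n − 6: here 7·48 − 6 = 330.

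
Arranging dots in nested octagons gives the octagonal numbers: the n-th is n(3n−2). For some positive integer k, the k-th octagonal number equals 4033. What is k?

Set n(3n−2) = 4033, giving 3n² − 2n − 4033 = 0.
The discriminant is 4 + 12·4033 = 48400, and √48400 = 220.
So n = (2 + 220) / 6 = 222/6 = 37.
Check: 37·(3·37 − 2) = 4033. ✓

37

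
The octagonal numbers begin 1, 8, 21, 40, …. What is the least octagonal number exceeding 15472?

Solve n(3n−2) > 15472 for integer n.
The largest n with value ≤ 15472 is 72 (since 15408 ≤ 15472 < 15841), so the first above is n = 73, value 15841.

15841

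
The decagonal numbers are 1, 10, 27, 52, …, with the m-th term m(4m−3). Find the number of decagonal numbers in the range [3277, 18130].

The n-th decagonal number is n(4n−3).
Smallest index with value ≥ 3277: n = 29 (giving 3277).
Largest index with value ≤ 18130: n = 67 (giving 17755).
Indices 29 through 67: 39 terms.

39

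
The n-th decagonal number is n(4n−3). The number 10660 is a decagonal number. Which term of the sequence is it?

Set n(4n−3) = 10660, giving 4n² − 3n − 10660 = 0.
The discriminant is 9 + 16·10660 = 170569, and √170569 = 413.
So n = (3 + 413) / 8 = 416/8 = 52.
Check: 52·(4·52 − 3) = 10660. ✓

52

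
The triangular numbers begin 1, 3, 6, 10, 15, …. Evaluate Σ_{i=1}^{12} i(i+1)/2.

Σ i(i+1)/2 = (Σi² + Σi) / 2 over i = 1..12.
Σi = 78 and Σi² = 650.
(1·650 + 1·78) / 2 = 728/2 = 364.

364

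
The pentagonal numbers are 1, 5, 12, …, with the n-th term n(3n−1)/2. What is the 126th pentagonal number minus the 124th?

126·(3·126 − 1)/2 = 23751 and 124·(3·124 − 1)/2 = 23002.
Difference: 23751 − 23002 = 749.

749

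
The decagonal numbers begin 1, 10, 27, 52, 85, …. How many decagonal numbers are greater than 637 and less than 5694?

25

The n-th decagonal number is n(4n−3).
Smallest index with value > 637: n = 14 (giving 742).
Largest index with value < 5694: n = 38 (giving 5662).
Indices 14 through 38: 25 terms.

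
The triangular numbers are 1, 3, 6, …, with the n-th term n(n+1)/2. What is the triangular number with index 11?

66

11·12/2 = 132/2 = 66.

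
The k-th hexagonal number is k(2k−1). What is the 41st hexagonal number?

3321

The 41st hexagonal number is n(2n−1) with n = 41.
41·(2·41 − 1) = 41·81 = 3321.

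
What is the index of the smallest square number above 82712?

Solve n² > 82712 for integer n.
The largest n with value ≤ 82712 is 287 (since 82369 ≤ 82712 < 82944), so the first above is n = 288, value 82944.

288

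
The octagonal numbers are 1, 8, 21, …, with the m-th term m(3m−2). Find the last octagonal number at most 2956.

Solve n(3n−2) ≤ 2956 for integer n.
n = 31 gives 2821 ≤ 2956, while n = 32 gives 3008 > 2956; so the answer is 2821.

2821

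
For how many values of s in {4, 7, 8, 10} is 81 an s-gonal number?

s = 4: P(4, 9) = 81. ✓
s = 7: P(7, 6) = 81. ✓
s = 8: P(8, 5) = 65 and P(8, 6) = 96; 81 is not s-gonal.
s = 10: P(10, 4) = 52 and P(10, 5) = 85; 81 is not s-gonal.
Hits: s ∈ {4, 7} → 2.

2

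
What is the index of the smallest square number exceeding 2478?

50

Solve n² > 2478 for integer n.
The largest n with value ≤ 2478 is 49 (since 2401 ≤ 2478 < 2500), so the first above is n = 50, value 2500.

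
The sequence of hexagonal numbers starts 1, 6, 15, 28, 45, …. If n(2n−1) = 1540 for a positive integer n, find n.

28

Set n(2n−1) = 1540, giving 2n² − n − 1540 = 0.
The discriminant is 1 + 8·1540 = 12321, and √12321 = 111.
So n = (1 + 111) / 4 = 112/4 = 28.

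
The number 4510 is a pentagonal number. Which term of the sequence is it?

55

Set n(3n−1)/2 = 4510, giving 3n² − n − 9020 = 0.
The discriminant is 1 + 24·4510 = 108241, and √108241 = 329.
So n = (1 + 329) / 6 = 330/6 = 55.
Check: 55·(3·55 − 1)/2 = 4510. ✓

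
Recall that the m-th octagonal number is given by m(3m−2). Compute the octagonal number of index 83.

20501

The 83rd octagonal number is n(3n−2) with n = 83.
83·(3·83 − 2) = 83·247 = 20501.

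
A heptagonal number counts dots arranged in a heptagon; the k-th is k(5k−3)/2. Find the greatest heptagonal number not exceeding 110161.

Solve n(5n−3)/2 ≤ 110161 for integer n.
n = 210 gives 109935 ≤ 110161, while n = 211 gives 110986 > 110161; so the answer is 109935.

109935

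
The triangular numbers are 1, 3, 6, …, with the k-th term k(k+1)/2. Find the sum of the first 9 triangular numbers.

165

Σ i(i+1)/2 = (Σi² + Σi) / 2 over i = 1..9.
Σi = 45 and Σi² = 285.
(1·285 + 1·45) / 2 = 330/2 = 165.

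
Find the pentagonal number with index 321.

321·(3·321 − 1)/2 = 321·962/2 = 321·481 = 154401.

154401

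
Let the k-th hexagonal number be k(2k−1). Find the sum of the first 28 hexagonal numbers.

Σ i(2i−1) = 2Σi² − Σi over i = 1..28.
Σi = 406 and Σi² = 7714.
2·7714 − 1·406 = 15022.

15022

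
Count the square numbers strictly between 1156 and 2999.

20

The n-th square number is n².
Smallest index with value > 1156: n = 35 (giving 1225).
Largest index with value < 2999: n = 54 (giving 2916).
Indices 35 through 54: 20 terms.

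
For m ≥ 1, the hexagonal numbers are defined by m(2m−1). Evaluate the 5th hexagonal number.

The 5th hexagonal number is n(2n−1) with n = 5.
5·(2·5 − 1) = 5·9 = 45.

45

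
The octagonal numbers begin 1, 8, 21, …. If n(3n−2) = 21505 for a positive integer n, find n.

Set n(3n−2) = 21505, giving 3n² − 2n − 21505 = 0.
The discriminant is 4 + 12·21505 = 258064, and √258064 = 508.
So n = (2 + 508) / 6 = 510/6 = 85.

85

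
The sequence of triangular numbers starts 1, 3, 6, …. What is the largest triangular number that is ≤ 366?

351

Solve n(n+1)/2 ≤ 366 for integer n.
n = 26 gives 351 ≤ 366, while n = 27 gives 378 > 366; so the answer is 351.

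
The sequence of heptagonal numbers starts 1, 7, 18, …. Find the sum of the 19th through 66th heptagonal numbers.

236720

Σ i(5i−3)/2 = (5Σi² − 3Σi) / 2 over i = 19..66.
Σi = 2211 − 171 = 2040 and Σi² = 98021 − 2109 = 95912.
(5·95912 − 3·2040) / 2 = 473440/2 = 236720.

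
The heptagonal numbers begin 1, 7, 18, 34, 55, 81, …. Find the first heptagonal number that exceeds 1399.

Solve n(5n−3)/2 > 1399 for integer n.
The largest n with value ≤ 1399 is 23 (since 1288 ≤ 1399 < 1404), so the first above is n = 24, value 1404.

1404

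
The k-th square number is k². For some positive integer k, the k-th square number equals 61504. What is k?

248

We need n² = 61504, so n = √61504 = 248.
Check: 248² = 61504. ✓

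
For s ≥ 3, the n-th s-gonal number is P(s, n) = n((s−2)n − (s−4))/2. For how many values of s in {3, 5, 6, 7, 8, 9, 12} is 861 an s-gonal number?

s = 3: P(3, 41) = 861. ✓
s = 5: P(5, 24) = 852 and P(5, 25) = 925; 861 is not s-gonal.
s = 6: P(6, 21) = 861. ✓
s = 7: P(7, 18) = 783 and P(7, 19) = 874; 861 is not s-gonal.
s = 8: P(8, 17) = 833 and P(8, 18) = 936; 861 is not s-gonal.
s = 9: P(9, 16) = 856 and P(9, 17) = 969; 861 is not s-gonal.
s = 12: P(12, 13) = 793 and P(12, 14) = 924; 861 is not s-gonal.
Hits: s ∈ {3, 6} → 2.

2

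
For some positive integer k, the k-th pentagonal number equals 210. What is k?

12

Set n(3n−1)/2 = 210, giving 3n² − n − 420 = 0.
The discriminant is 1 + 24·210 = 5041, and √5041 = 71.
So n = (1 + 71) / 6 = 72/6 = 12.
Check: 12·(3·12 − 1)/2 = 210. ✓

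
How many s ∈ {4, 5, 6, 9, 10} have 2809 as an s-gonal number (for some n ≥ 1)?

s = 4: P(4, 53) = 2809. ✓
s = 5: P(5, 43) = 2752 and P(5, 44) = 2882; 2809 is not s-gonal.
s = 6: P(6, 37) = 2701 and P(6, 38) = 2850; 2809 is not s-gonal.
s = 9: P(9, 28) = 2674 and P(9, 29) = 2871; 2809 is not s-gonal.
s = 10: P(10, 26) = 2626 and P(10, 27) = 2835; 2809 is not s-gonal.
Hits: s ∈ {4} → 1.

1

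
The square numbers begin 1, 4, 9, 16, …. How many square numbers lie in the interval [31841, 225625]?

The n-th square number is n².
Smallest index with value ≥ 31841: n = 179 (giving 32041).
Largest index with value ≤ 225625: n = 475 (giving 225625).
Indices 179 through 475: 297 terms.

297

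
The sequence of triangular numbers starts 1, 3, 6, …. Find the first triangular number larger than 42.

Solve n(n+1)/2 > 42 for integer n.
The largest n with value ≤ 42 is 8 (since 36 ≤ 42 < 45), so the first above is n = 9, value 45.

45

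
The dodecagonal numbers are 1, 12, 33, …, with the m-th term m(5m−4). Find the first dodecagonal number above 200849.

201201

Solve n(5n−4) > 200849 for integer n.
The largest n with value ≤ 200849 is 200 (since 199200 ≤ 200849 < 201201), so the first above is n = 201, value 201201.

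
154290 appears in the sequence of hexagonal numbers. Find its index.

Set n(2n−1) = 154290, giving 2n² − n − 154290 = 0.
So n = (1 + 1111) / 4 = 1112/4 = 278.

278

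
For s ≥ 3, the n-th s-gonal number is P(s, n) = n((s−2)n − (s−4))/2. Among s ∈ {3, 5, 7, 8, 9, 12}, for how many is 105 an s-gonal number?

2

s = 3: P(3, 14) = 105. ✓
s = 5: P(5, 8) = 92 and P(5, 9) = 117; 105 is not s-gonal.
s = 7: P(7, 6) = 81 and P(7, 7) = 112; 105 is not s-gonal.
s = 8: P(8, 6) = 96 and P(8, 7) = 133; 105 is not s-gonal.
s = 9: P(9, 5) = 75 and P(9, 6) = 111; 105 is not s-gonal.
s = 12: P(12, 5) = 105. ✓
Hits: s ∈ {3, 12} → 2.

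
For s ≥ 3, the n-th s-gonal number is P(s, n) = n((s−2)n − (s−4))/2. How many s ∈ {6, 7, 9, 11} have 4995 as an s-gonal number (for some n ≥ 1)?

1

s = 6: P(6, 50) = 4950 and P(6, 51) = 5151; 4995 is not s-gonal.
s = 7: P(7, 45) = 4995. ✓
s = 9: P(9, 38) = 4959 and P(9, 39) = 5226; 4995 is not s-gonal.
s = 11: P(11, 33) = 4785 and P(11, 34) = 5083; 4995 is not s-gonal.
Hits: s ∈ {7} → 1.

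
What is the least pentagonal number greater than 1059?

1080

Solve n(3n−1)/2 > 1059 for integer n.
The largest n with value ≤ 1059 is 26 (since 1001 ≤ 1059 < 1080), so the first above is n = 27, value 1080.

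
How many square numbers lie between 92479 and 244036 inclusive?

The n-th square number is n².
Smallest index with value ≥ 92479: n = 305 (giving 93025).
Largest index with value ≤ 244036: n = 494 (giving 244036).
Indices 305 through 494: 190 terms.

190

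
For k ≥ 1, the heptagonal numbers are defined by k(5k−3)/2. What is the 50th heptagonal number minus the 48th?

50·(5·50 − 3)/2 = 6175 and 48·(5·48 − 3)/2 = 5688.
Difference: 6175 − 5688 = 487.

487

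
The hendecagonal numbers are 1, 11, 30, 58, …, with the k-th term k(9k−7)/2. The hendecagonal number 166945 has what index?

Set n(9n−7)/2 = 166945, giving 9n² − 7n − 333890 = 0.
So n = (7 + 3467) / 18 = 3474/18 = 193.

193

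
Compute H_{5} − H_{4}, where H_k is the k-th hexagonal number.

17

Consecutive hexagonal numbers differ by 4n − 3: here 4·5 − 3 = 17.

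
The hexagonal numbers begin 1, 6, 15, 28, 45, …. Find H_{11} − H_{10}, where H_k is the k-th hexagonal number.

41

Consecutive hexagonal numbers differ by 4n − 3: here 4·11 − 3 = 41.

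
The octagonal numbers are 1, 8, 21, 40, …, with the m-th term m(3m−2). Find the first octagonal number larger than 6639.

Solve n(3n−2) > 6639 for integer n.
The largest n with value ≤ 6639 is 47 (since 6533 ≤ 6639 < 6816), so the first above is n = 48, value 6816.

6816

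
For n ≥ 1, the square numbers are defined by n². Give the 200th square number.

40000

200² = 40000.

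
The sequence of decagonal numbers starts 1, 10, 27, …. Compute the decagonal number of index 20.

1540

20·(4·20 − 3) = 20·77 = 1540.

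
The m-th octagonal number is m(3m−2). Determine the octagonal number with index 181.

The 181st octagonal number is n(3n−2) with n = 181.
181·(3·181 − 2) = 181·541 = 97921.

97921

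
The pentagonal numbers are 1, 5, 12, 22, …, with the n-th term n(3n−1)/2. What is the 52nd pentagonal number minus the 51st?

Consecutive pentagonal numbers differ by 3n − 2: here 3·52 − 2 = 154.

154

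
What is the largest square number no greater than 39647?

Solve n² ≤ 39647 for integer n.
n = 199 gives 39601 ≤ 39647, while n = 200 gives 40000 > 39647; so the answer is 39601.

39601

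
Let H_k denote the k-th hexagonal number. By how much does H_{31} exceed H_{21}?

31·(2·31 − 1) = 1891 and 21·(2·21 − 1) = 861.
Difference: 1891 − 861 = 1030.

1030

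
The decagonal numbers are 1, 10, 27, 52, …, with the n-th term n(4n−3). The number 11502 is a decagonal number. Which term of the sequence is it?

Set n(4n−3) = 11502, giving 4n² − 3n − 11502 = 0.
So n = (3 + 429) / 8 = 432/8 = 54.

54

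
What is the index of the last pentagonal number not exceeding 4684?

56

Solve n(3n−1)/2 ≤ 4684 for integer n.
n = 56 gives 4676 ≤ 4684, while n = 57 gives 4845 > 4684; so the answer is index 56.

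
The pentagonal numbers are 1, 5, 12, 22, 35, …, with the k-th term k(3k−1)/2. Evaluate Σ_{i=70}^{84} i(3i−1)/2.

Σ i(3i−1)/2 = (3Σi² − Σi) / 2 over i = 70..84.
Σi = 3570 − 2415 = 1155 and Σi² = 201110 − 111895 = 89215.
(3·89215 − 1·1155) / 2 = 266490/2 = 133245.

133245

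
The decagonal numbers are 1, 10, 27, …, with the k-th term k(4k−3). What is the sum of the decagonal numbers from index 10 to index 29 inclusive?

Σ i(4i−3) = 4Σi² − 3Σi over i = 10..29.
Σi = 435 − 45 = 390 and Σi² = 8555 − 285 = 8270.
4·8270 − 3·390 = 31910.

31910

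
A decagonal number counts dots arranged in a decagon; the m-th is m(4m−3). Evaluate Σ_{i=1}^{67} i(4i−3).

403206

Σ i(4i−3) = 4Σi² − 3Σi over i = 1..67.
Σi = 2278 and Σi² = 102510.
4·102510 − 3·2278 = 403206.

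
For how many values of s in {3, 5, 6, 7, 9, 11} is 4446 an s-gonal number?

s = 3: P(3, 93) = 4371 and P(3, 94) = 4465; 4446 is not s-gonal.
s = 5: P(5, 54) = 4347 and P(5, 55) = 4510; 4446 is not s-gonal.
s = 6: P(6, 47) = 4371 and P(6, 48) = 4560; 4446 is not s-gonal.
s = 7: P(7, 42) = 4347 and P(7, 43) = 4558; 4446 is not s-gonal.
s = 9: P(9, 36) = 4446. ✓
s = 11: P(11, 31) = 4216 and P(11, 32) = 4496; 4446 is not s-gonal.
Hits: s ∈ {9} → 1.

1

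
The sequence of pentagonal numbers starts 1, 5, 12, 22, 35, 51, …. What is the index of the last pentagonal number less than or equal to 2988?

44

Solve n(3n−1)/2 ≤ 2988 for integer n.
n = 44 gives 2882 ≤ 2988, while n = 45 gives 3015 > 2988; so the answer is index 44.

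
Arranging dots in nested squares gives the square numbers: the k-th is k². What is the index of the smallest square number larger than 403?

21

Solve n² > 403 for integer n.
The largest n with value ≤ 403 is 20 (since 400 ≤ 403 < 441), so the first above is n = 21, value 441.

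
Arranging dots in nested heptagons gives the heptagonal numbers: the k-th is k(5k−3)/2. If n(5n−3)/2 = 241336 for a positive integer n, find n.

Set n(5n−3)/2 = 241336, giving 5n² − 3n − 482672 = 0.
The discriminant is 9 + 40·241336 = 9653449, and √9653449 = 3107.
So n = (3 + 3107) / 10 = 3110/10 = 311.

311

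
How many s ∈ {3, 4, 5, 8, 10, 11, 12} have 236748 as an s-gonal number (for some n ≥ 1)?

s = 3: P(3, 687) = 236328 and P(3, 688) = 237016; 236748 is not s-gonal.
s = 4: P(4, 486) = 236196 and P(4, 487) = 237169; 236748 is not s-gonal.
s = 5: P(5, 397) = 236215 and P(5, 398) = 237407; 236748 is not s-gonal.
s = 8: P(8, 281) = 236321 and P(8, 282) = 238008; 236748 is not s-gonal.
s = 10: P(10, 243) = 235467 and P(10, 244) = 237412; 236748 is not s-gonal.
s = 11: P(11, 229) = 235183 and P(11, 230) = 237245; 236748 is not s-gonal.
s = 12: P(12, 218) = 236748. ✓
Hits: s ∈ {12} → 1.

1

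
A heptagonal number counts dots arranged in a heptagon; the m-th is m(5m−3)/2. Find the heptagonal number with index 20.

The 20th heptagonal number is n(5n−3)/2 with n = 20.
20·(5·20 − 3)/2 = 20·97/2 = 970.

970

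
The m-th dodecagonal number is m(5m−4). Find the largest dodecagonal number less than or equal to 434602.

433945

Solve n(5n−4) ≤ 434602 for integer n.
n = 295 gives 433945 ≤ 434602, while n = 296 gives 436896 > 434602; so the answer is 433945.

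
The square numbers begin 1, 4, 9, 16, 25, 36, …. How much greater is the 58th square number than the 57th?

115

n² − (n−1)² = 2n − 1, so 58² − 57² = 2·58 − 1 = 115.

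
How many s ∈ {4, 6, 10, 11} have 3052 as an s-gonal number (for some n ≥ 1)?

1

s = 4: P(4, 55) = 3025 and P(4, 56) = 3136; 3052 is not s-gonal.
s = 6: P(6, 39) = 3003 and P(6, 40) = 3160; 3052 is not s-gonal.
s = 10: P(10, 28) = 3052. ✓
s = 11: P(11, 26) = 2951 and P(11, 27) = 3186; 3052 is not s-gonal.
Hits: s ∈ {10} → 1.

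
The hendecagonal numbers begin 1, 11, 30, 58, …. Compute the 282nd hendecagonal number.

356871

The 282nd hendecagonal number is n(9n−7)/2 with n = 282.
282·(9·282 − 7)/2 = 282·2531/2 = 356871.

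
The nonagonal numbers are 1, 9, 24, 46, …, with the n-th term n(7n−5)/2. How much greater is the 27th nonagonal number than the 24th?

528

27·(7·27 − 5)/2 = 2484 and 24·(7·24 − 5)/2 = 1956.
Difference: 2484 − 1956 = 528.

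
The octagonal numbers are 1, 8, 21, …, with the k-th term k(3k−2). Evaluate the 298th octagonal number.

265816

The 298th octagonal number is n(3n−2) with n = 298.
298·(3·298 − 2) = 298·892 = 265816.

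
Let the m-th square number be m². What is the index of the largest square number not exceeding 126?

11

Solve n² ≤ 126 for integer n.
n = 11 gives 121 ≤ 126, while n = 12 gives 144 > 126; so the answer is index 11.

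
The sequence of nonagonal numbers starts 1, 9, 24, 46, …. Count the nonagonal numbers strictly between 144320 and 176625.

21

The n-th nonagonal number is n(7n−5)/2.
Smallest index with value > 144320: n = 204 (giving 145146).
Largest index with value < 176625: n = 224 (giving 175056).
Indices 204 through 224: 21 terms.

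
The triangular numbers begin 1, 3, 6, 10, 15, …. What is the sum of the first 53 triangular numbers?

26235

Σ i(i+1)/2 = (Σi² + Σi) / 2 over i = 1..53.
Σi = 1431 and Σi² = 51039.
(1·51039 + 1·1431) / 2 = 52470/2 = 26235.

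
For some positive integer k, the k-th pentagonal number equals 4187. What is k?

53

Set n(3n−1)/2 = 4187, giving 3n² − n − 8374 = 0.
So n = (1 + 317) / 6 = 318/6 = 53.
Check: 53·(3·53 − 1)/2 = 4187. ✓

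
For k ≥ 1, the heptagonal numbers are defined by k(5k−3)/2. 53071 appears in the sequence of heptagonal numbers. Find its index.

Set n(5n−3)/2 = 53071, giving 5n² − 3n − 106142 = 0.
The discriminant is 9 + 40·53071 = 2122849, and √2122849 = 1457.
So n = (3 + 1457) / 10 = 1460/10 = 146.

146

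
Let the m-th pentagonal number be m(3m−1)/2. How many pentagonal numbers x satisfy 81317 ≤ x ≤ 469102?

The n-th pentagonal number is n(3n−1)/2.
Smallest index with value ≥ 81317: n = 233 (giving 81317).
Largest index with value ≤ 469102: n = 559 (giving 468442).
Indices 233 through 559: 327 terms.

327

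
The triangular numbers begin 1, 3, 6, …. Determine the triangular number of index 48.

1176

48·49/2 = 2352/2 = 1176.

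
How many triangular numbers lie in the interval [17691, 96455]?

251

The n-th triangular number is n(n+1)/2.
Smallest index with value ≥ 17691: n = 188 (giving 17766).
Largest index with value ≤ 96455: n = 438 (giving 96141).
Indices 188 through 438: 251 terms.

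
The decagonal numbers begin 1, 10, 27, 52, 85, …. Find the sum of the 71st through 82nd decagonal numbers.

278726

Σ i(4i−3) = 4Σi² − 3Σi over i = 71..82.
Σi = 3403 − 2485 = 918 and Σi² = 187165 − 116795 = 70370.
4·70370 − 3·918 = 278726.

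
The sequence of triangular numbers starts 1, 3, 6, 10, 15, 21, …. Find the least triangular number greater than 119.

Solve n(n+1)/2 > 119 for integer n.
The largest n with value ≤ 119 is 14 (since 105 ≤ 119 < 120), so the first above is n = 15, value 120.

120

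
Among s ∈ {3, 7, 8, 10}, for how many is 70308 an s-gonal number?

1

s = 3: P(3, 374) = 70125 and P(3, 375) = 70500; 70308 is not s-gonal.
s = 7: P(7, 168) = 70308. ✓
s = 8: P(8, 153) = 69921 and P(8, 154) = 70840; 70308 is not s-gonal.
s = 10: P(10, 132) = 69300 and P(10, 133) = 70357; 70308 is not s-gonal.
Hits: s ∈ {7} → 1.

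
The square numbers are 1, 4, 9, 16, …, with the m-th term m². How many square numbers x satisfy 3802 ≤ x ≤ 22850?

The n-th square number is n².
Smallest index with value ≥ 3802: n = 62 (giving 3844).
Largest index with value ≤ 22850: n = 151 (giving 22801).
Indices 62 through 151: 90 terms.

90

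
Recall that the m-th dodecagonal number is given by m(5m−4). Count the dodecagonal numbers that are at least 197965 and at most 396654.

The n-th dodecagonal number is n(5n−4).
Smallest index with value ≥ 197965: n = 200 (giving 199200).
Largest index with value ≤ 396654: n = 282 (giving 396492).
Indices 200 through 282: 83 terms.

83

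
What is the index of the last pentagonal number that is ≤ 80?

7

Solve n(3n−1)/2 ≤ 80 for integer n.
n = 7 gives 70 ≤ 80, while n = 8 gives 92 > 80; so the answer is index 7.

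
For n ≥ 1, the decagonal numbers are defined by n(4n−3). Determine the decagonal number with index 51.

10251

The 51st decagonal number is n(4n−3) with n = 51.
51·(4·51 − 3) = 51·201 = 10251.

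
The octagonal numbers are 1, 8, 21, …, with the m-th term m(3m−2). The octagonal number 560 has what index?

Set n(3n−2) = 560, giving 3n² − 2n − 560 = 0.
So n = (2 + 82) / 6 = 84/6 = 14.
Check: 14·(3·14 − 2) = 560. ✓

14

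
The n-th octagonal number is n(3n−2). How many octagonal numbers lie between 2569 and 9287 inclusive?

26

The n-th octagonal number is n(3n−2).
Smallest index with value ≥ 2569: n = 30 (giving 2640).
Largest index with value ≤ 9287: n = 55 (giving 8965).
Indices 30 through 55: 26 terms.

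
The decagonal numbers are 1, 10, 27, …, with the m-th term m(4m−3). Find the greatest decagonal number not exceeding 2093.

Solve n(4n−3) ≤ 2093 for integer n.
n = 23 gives 2047 ≤ 2093, while n = 24 gives 2232 > 2093; so the answer is 2047.

2047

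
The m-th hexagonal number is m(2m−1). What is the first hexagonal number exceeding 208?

Solve n(2n−1) > 208 for integer n.
The largest n with value ≤ 208 is 10 (since 190 ≤ 208 < 231), so the first above is n = 11, value 231.

231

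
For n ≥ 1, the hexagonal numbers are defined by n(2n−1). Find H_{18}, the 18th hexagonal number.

630

The 18th hexagonal number is n(2n−1) with n = 18.
18·(2·18 − 1) = 18·35 = 630.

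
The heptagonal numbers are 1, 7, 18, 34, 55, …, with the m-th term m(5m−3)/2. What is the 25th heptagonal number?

The 25th heptagonal number is n(5n−3)/2 with n = 25.
25·(5·25 − 3)/2 = 25·122/2 = 25·61 = 1525.

1525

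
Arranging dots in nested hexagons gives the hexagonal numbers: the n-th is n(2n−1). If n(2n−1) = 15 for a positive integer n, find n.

3

Set n(2n−1) = 15, giving 2n² − n − 15 = 0.
The discriminant is 1 + 8·15 = 121, and √121 = 11.
So n = (1 + 11) / 4 = 12/4 = 3.
Check: 3·(2·3 − 1) = 15. ✓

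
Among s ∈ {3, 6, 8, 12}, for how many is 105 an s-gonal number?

s = 3: P(3, 14) = 105. ✓
s = 6: P(6, 7) = 91 and P(6, 8) = 120; 105 is not s-gonal.
s = 8: P(8, 6) = 96 and P(8, 7) = 133; 105 is not s-gonal.
s = 12: P(12, 5) = 105. ✓
Hits: s ∈ {3, 12} → 2.

2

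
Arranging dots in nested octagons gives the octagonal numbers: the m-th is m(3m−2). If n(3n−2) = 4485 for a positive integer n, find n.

Set n(3n−2) = 4485, giving 3n² − 2n − 4485 = 0.
The discriminant is 4 + 12·4485 = 53824, and √53824 = 232.
So n = (2 + 232) / 6 = 234/6 = 39.

39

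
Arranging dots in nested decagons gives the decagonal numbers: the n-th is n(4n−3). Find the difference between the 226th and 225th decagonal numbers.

Consecutive decagonal numbers differ by 8n − 7: here 8·226 − 7 = 1801.

1801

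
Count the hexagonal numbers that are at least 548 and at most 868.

The n-th hexagonal number is n(2n−1).
Smallest index with value ≥ 548: n = 17 (giving 561).
Largest index with value ≤ 868: n = 21 (giving 861).
Indices 17 through 21: 5 terms.

5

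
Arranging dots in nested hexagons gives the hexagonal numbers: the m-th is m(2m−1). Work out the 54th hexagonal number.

The 54th hexagonal number is n(2n−1) with n = 54.
54·(2·54 − 1) = 54·107 = 5778.

5778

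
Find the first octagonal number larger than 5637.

Solve n(3n−2) > 5637 for integer n.
The largest n with value ≤ 5637 is 43 (since 5461 ≤ 5637 < 5720), so the first above is n = 44, value 5720.

5720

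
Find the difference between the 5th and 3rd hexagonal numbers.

5·(2·5 − 1) = 45 and 3·(2·3 − 1) = 15.
Difference: 45 − 15 = 30.

30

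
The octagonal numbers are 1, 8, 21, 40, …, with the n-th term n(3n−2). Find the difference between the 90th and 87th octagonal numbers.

90·(3·90 − 2) = 24120 and 87·(3·87 − 2) = 22533.
Difference: 24120 − 22533 = 1587.

1587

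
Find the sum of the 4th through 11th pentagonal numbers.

Σ i(3i−1)/2 = (3Σi² − Σi) / 2 over i = 4..11.
Σi = 66 − 6 = 60 and Σi² = 506 − 14 = 492.
(3·492 − 1·60) / 2 = 1416/2 = 708.

708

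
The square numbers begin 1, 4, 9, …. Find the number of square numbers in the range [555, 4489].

The n-th square number is n².
Smallest index with value ≥ 555: n = 24 (giving 576).
Largest index with value ≤ 4489: n = 67 (giving 4489).
Indices 24 through 67: 44 terms.

44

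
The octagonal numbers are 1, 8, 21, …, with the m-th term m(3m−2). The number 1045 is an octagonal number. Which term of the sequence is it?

Set n(3n−2) = 1045, giving 3n² − 2n − 1045 = 0.
The discriminant is 4 + 12·1045 = 12544, and √12544 = 112.
So n = (2 + 112) / 6 = 114/6 = 19.
Check: 19·(3·19 − 2) = 1045. ✓

19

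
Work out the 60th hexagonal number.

7140

The 60th hexagonal number is n(2n−1) with n = 60.
60·(2·60 − 1) = 60·119 = 7140.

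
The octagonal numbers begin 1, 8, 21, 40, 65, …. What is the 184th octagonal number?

The 184th octagonal number is n(3n−2) with n = 184.
184·(3·184 − 2) = 184·550 = 101200.

101200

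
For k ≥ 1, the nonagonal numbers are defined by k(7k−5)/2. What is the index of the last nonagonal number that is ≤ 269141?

Solve n(7n−5)/2 ≤ 269141 for integer n.
n = 277 gives 267859 ≤ 269141, while n = 278 gives 269799 > 269141; so the answer is index 277.

277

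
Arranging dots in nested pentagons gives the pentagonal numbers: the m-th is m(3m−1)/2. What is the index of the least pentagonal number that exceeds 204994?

370

Solve n(3n−1)/2 > 204994 for integer n.
The largest n with value ≤ 204994 is 369 (since 204057 ≤ 204994 < 205165), so the first above is n = 370, value 205165.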